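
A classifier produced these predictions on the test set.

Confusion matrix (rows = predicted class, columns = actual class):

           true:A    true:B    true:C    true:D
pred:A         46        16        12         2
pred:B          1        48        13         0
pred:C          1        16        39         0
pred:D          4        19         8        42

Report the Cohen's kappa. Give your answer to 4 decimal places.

0.5447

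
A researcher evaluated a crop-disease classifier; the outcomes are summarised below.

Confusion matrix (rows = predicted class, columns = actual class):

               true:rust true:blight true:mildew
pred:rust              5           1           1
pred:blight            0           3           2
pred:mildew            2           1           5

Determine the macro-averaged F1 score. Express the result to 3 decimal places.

Per-class F1 score (2·TP/(2·TP+FP+FN)):
  rust: TP=5, FP=1+1=2, FN=0+2=2 → 10/14 = 0.7143
  blight: TP=3, FP=0+2=2, FN=1+1=2 → 6/10 = 0.6000
  mildew: TP=5, FP=2+1=3, FN=1+2=3 → 10/16 = 0.6250
Macro-F1 score = mean = (0.7143 + 0.6000 + 0.6250) / 3 = 0.646

0.646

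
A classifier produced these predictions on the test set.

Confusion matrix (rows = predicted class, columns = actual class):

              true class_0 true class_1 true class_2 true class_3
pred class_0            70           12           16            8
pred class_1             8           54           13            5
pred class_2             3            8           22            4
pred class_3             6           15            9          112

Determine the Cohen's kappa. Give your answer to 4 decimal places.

0.5946

Observed agreement pₒ = trace/N = 258/365 = 0.70685
Expected agreement pₑ = Σ (rowᵢ·colᵢ)/N² = (87·106 + 89·80 + 60·37 + 129·142)/365² = 0.27682
κ = (pₒ − pₑ)/(1 − pₑ) = (0.70685 − 0.27682)/(1 − 0.27682) = 0.5946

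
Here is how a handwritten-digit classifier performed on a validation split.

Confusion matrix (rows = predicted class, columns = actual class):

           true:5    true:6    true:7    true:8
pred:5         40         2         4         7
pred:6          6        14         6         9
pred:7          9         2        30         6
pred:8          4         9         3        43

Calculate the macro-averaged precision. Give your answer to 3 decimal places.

0.630

Per-class precision (TP/(TP+FP)):
  5: TP=40, FP=2+4+7=13 → 40/53 = 0.7547
  6: TP=14, FP=6+6+9=21 → 14/35 = 0.4000
  7: TP=30, FP=9+2+6=17 → 30/47 = 0.6383
  8: TP=43, FP=4+9+3=16 → 43/59 = 0.7288
Macro-precision = mean = (0.7547 + 0.4000 + 0.6383 + 0.7288) / 4 = 0.630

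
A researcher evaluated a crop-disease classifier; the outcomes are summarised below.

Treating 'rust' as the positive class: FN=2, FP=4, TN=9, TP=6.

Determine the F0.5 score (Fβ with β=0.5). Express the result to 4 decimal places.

0.6250

Fβ = (1+β²)·TP / ((1+β²)·TP + β²·FN + FP), with β²=1/4
= 1.25·6 / (1.25·6 + 0.25·2 + 4) = 0.6250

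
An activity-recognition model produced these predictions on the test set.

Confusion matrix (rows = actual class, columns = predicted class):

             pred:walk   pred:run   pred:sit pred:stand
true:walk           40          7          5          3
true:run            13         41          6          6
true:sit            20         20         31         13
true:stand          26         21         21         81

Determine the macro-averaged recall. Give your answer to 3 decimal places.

0.565

Per-class recall (TP/(TP+FN)):
  walk: TP=40, FN=7+5+3=15 → 40/55 = 0.7273
  run: TP=41, FN=13+6+6=25 → 41/66 = 0.6212
  sit: TP=31, FN=20+20+13=53 → 31/84 = 0.3690
  stand: TP=81, FN=26+21+21=68 → 81/149 = 0.5436
Macro-recall = mean = (0.7273 + 0.6212 + 0.3690 + 0.5436) / 4 = 0.565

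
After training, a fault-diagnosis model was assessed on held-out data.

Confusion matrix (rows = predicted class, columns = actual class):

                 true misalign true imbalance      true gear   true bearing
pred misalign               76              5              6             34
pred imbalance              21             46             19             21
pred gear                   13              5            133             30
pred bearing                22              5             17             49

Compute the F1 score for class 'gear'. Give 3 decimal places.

0.747

Take TP from the diagonal, FP from the rest of the 'gear' prediction marginal, FN from the rest of the 'gear' actual marginal.
F1 score = 2·TP/(2·TP+FP+FN).
gear: TP=133, FP=13+5+30=48, FN=6+19+17=42 → 266/356 = 0.7472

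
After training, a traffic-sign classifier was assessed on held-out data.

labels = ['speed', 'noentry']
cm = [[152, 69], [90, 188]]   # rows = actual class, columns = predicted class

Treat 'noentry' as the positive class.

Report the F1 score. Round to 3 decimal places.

Precision = TP/(TP+FP) = 188/257 = 0.7315
Recall = TP/(TP+FN) = 188/278 = 0.6763
F1 = 2·TP/(2·TP+FP+FN) = 376/535 = 0.703

0.703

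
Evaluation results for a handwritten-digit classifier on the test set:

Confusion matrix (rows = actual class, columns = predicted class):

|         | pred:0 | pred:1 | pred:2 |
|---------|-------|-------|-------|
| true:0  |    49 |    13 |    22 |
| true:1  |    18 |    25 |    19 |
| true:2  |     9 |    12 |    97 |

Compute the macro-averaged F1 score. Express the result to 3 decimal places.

0.606

Per-class F1 score (2·TP/(2·TP+FP+FN)):
  0: TP=49, FP=18+9=27, FN=13+22=35 → 98/160 = 0.6125
  1: TP=25, FP=13+12=25, FN=18+19=37 → 50/112 = 0.4464
  2: TP=97, FP=22+19=41, FN=9+12=21 → 194/256 = 0.7578
Macro-F1 score = mean = (0.6125 + 0.4464 + 0.7578) / 3 = 0.606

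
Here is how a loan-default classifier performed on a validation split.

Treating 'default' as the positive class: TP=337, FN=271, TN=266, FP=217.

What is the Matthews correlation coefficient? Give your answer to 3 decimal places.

0.104

MCC = (TP·TN − FP·FN) / √((TP+FP)(TP+FN)(TN+FP)(TN+FN))
Numerator = 337·266 − 217·271 = 30835
Denominator = √(554·608·483·537) = √87364452672 = 295574.7836
MCC = 30835 / 295574.7836 = 0.104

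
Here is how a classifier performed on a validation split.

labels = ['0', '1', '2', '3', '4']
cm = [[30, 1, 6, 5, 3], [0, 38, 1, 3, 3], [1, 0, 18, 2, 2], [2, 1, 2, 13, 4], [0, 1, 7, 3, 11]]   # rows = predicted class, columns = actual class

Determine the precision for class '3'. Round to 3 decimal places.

Take TP from the diagonal, FP from the rest of the '3' prediction marginal, FN from the rest of the '3' actual marginal.
precision = TP/(TP+FP).
3: TP=13, FP=2+1+2+4=9 → 13/22 = 0.5909

0.591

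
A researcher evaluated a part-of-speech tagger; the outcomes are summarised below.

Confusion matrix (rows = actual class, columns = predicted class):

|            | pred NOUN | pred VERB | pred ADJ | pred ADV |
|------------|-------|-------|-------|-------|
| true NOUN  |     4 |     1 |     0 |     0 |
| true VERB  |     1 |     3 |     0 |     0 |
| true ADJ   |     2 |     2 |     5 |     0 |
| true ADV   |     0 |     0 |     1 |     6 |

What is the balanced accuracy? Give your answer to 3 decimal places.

0.741

Balanced accuracy = mean of per-class recall.
  NOUN: recall = 4/5 = 0.8000
  VERB: recall = 3/4 = 0.7500
  ADJ: recall = 5/9 = 0.5556
  ADV: recall = 6/7 = 0.8571
Mean = (0.8000 + 0.7500 + 0.5556 + 0.8571) / 4 = 0.741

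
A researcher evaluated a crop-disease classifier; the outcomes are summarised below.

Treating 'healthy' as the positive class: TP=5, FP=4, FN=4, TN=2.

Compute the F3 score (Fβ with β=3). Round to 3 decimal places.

Fβ = (1+β²)·TP / ((1+β²)·TP + β²·FN + FP), with β²=9
= 10·5 / (10·5 + 9·4 + 4) = 0.556

0.556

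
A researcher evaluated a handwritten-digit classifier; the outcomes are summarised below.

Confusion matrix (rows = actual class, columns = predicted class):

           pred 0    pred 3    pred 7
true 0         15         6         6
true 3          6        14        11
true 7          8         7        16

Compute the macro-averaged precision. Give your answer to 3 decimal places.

0.507

Per-class precision (TP/(TP+FP)):
  0: TP=15, FP=6+8=14 → 15/29 = 0.5172
  3: TP=14, FP=6+7=13 → 14/27 = 0.5185
  7: TP=16, FP=6+11=17 → 16/33 = 0.4848
Macro-precision = mean = (0.5172 + 0.5185 + 0.4848) / 3 = 0.507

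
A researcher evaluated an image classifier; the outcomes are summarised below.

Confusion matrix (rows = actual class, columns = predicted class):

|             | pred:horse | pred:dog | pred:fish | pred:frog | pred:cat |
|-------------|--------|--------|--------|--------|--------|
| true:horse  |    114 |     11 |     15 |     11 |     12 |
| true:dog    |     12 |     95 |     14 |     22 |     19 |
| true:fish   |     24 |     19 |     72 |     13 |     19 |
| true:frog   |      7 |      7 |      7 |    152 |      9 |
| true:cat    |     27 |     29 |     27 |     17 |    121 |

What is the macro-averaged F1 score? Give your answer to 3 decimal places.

0.625

Per-class F1 score (2·TP/(2·TP+FP+FN)):
  horse: TP=114, FP=12+24+7+27=70, FN=11+15+11+12=49 → 228/347 = 0.6571
  dog: TP=95, FP=11+19+7+29=66, FN=12+14+22+19=67 → 190/323 = 0.5882
  fish: TP=72, FP=15+14+7+27=63, FN=24+19+13+19=75 → 144/282 = 0.5106
  frog: TP=152, FP=11+22+13+17=63, FN=7+7+7+9=30 → 304/397 = 0.7657
  cat: TP=121, FP=12+19+19+9=59, FN=27+29+27+17=100 → 242/401 = 0.6035
Macro-F1 score = mean = (0.6571 + 0.5882 + 0.5106 + 0.7657 + 0.6035) / 5 = 0.625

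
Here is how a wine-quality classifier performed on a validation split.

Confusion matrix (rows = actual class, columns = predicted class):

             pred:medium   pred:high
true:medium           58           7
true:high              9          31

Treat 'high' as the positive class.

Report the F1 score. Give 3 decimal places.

0.795

Precision = TP/(TP+FP) = 31/38 = 0.8158
Recall = TP/(TP+FN) = 31/40 = 0.7750
F1 = 2·TP/(2·TP+FP+FN) = 62/78 = 0.795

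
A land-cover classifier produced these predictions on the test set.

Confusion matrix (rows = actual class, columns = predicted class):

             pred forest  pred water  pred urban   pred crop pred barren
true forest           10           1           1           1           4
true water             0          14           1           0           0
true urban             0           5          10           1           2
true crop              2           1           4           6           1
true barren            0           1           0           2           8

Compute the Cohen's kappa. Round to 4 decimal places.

Observed agreement pₒ = trace/N = 48/75 = 0.64000
Expected agreement pₑ = Σ (rowᵢ·colᵢ)/N² = (17·12 + 15·22 + 18·16 + 14·10 + 11·15)/75² = 0.20036
κ = (pₒ − pₑ)/(1 − pₑ) = (0.64000 − 0.20036)/(1 − 0.20036) = 0.5498

0.5498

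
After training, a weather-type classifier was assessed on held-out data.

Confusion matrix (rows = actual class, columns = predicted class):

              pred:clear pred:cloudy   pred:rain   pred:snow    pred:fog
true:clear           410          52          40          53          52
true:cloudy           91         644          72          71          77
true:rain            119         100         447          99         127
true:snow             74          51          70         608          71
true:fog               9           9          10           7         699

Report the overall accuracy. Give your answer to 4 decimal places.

0.6913

Accuracy = trace / total = (410+644+447+608+699=2808) / 4062 = 2808/4062 = 0.6913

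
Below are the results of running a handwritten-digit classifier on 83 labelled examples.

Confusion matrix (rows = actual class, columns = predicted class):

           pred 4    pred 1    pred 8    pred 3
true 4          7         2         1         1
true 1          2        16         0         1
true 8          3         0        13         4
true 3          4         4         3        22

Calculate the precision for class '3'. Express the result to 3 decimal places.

0.786

precision = TP/(TP+FP).
3: TP=22, FP=1+1+4=6 → 22/28 = 0.7857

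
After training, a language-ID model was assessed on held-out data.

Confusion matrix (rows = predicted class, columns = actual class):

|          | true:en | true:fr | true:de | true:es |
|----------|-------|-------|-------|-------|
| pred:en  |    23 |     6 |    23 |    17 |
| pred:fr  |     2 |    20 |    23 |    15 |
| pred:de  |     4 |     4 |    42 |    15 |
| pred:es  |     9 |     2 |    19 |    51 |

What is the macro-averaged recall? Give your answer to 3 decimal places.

0.536

Per-class recall (TP/(TP+FN)):
  en: TP=23, FN=2+4+9=15 → 23/38 = 0.6053
  fr: TP=20, FN=6+4+2=12 → 20/32 = 0.6250
  de: TP=42, FN=23+23+19=65 → 42/107 = 0.3925
  es: TP=51, FN=17+15+15=47 → 51/98 = 0.5204
Macro-recall = mean = (0.6053 + 0.6250 + 0.3925 + 0.5204) / 4 = 0.536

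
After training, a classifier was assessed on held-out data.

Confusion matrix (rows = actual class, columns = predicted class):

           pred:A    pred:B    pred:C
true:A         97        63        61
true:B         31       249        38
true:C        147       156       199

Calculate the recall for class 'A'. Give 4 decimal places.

0.4389

Take TP from the diagonal, FP from the rest of the 'A' prediction marginal, FN from the rest of the 'A' actual marginal.
recall = TP/(TP+FN).
A: TP=97, FN=63+61=124 → 97/221 = 0.43891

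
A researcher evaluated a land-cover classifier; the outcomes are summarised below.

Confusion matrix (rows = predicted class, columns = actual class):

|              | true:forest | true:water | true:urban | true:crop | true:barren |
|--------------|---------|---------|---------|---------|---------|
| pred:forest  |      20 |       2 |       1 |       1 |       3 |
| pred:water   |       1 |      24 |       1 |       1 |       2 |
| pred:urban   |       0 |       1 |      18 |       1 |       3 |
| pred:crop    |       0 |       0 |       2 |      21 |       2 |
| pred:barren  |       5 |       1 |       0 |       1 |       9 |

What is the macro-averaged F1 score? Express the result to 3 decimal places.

Per-class F1 score (2·TP/(2·TP+FP+FN)):
  forest: TP=20, FP=2+1+1+3=7, FN=1+0+0+5=6 → 40/53 = 0.7547
  water: TP=24, FP=1+1+1+2=5, FN=2+1+0+1=4 → 48/57 = 0.8421
  urban: TP=18, FP=0+1+1+3=5, FN=1+1+2+0=4 → 36/45 = 0.8000
  crop: TP=21, FP=0+0+2+2=4, FN=1+1+1+1=4 → 42/50 = 0.8400
  barren: TP=9, FP=5+1+0+1=7, FN=3+2+3+2=10 → 18/35 = 0.5143
Macro-F1 score = mean = (0.7547 + 0.8421 + 0.8000 + 0.8400 + 0.5143) / 5 = 0.750

0.750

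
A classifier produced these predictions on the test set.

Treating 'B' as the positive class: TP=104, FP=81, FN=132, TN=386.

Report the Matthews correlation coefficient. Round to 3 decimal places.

MCC = (TP·TN − FP·FN) / √((TP+FP)(TP+FN)(TN+FP)(TN+FN))
Numerator = 104·386 − 81·132 = 29452
Denominator = √(185·236·467·518) = √10561615960 = 102769.7230
MCC = 29452 / 102769.7230 = 0.287

0.287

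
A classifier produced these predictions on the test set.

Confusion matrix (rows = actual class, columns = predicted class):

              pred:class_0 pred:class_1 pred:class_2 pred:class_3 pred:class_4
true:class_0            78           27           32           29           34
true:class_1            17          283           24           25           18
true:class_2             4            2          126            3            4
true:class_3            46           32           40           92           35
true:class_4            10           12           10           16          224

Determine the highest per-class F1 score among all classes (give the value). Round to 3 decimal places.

Per-class F1 score (2·TP/(2·TP+FP+FN)):
  class_0: TP=78, FP=17+4+46+10=77, FN=27+32+29+34=122 → 156/355 = 0.4394
  class_1: TP=283, FP=27+2+32+12=73, FN=17+24+25+18=84 → 566/723 = 0.7828
  class_2: TP=126, FP=32+24+40+10=106, FN=4+2+3+4=13 → 252/371 = 0.6792
  class_3: TP=92, FP=29+25+3+16=73, FN=46+32+40+35=153 → 184/410 = 0.4488
  class_4: TP=224, FP=34+18+4+35=91, FN=10+12+10+16=48 → 448/587 = 0.7632
Highest is class 'class_1' with F1 score = 0.783.

0.783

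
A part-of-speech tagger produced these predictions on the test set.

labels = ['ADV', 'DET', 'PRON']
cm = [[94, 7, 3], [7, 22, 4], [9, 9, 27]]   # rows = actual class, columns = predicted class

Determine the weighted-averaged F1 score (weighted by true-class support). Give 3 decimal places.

0.783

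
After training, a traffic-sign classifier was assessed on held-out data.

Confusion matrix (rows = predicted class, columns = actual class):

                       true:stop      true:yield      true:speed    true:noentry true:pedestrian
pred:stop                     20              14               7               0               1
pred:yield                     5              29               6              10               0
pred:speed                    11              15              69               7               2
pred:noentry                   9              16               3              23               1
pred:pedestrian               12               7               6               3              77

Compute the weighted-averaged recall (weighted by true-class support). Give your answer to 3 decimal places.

Per-class recall (TP/(TP+FN)):
  stop: TP=20, FN=5+11+9+12=37 → 20/57 = 0.3509
  yield: TP=29, FN=14+15+16+7=52 → 29/81 = 0.3580
  speed: TP=69, FN=7+6+3+6=22 → 69/91 = 0.7582
  noentry: TP=23, FN=0+10+7+3=20 → 23/43 = 0.5349
  pedestrian: TP=77, FN=1+0+2+1=4 → 77/81 = 0.9506
Weighted-recall = Σ (supportᵢ/N)·recallᵢ with N=353: (57/353)·0.3509 + (81/353)·0.3580 + (91/353)·0.7582 + (43/353)·0.5349 + (81/353)·0.9506 = 0.618

0.618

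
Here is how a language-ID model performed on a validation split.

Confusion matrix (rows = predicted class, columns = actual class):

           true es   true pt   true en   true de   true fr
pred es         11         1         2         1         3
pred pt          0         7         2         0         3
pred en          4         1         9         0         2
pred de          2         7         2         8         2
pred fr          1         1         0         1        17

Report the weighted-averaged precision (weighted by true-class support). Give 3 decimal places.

0.645

Per-class precision (TP/(TP+FP)):
  es: TP=11, FP=1+2+1+3=7 → 11/18 = 0.6111
  pt: TP=7, FP=0+2+0+3=5 → 7/12 = 0.5833
  en: TP=9, FP=4+1+0+2=7 → 9/16 = 0.5625
  de: TP=8, FP=2+7+2+2=13 → 8/21 = 0.3810
  fr: TP=17, FP=1+1+0+1=3 → 17/20 = 0.8500
Weighted-precision = Σ (supportᵢ/N)·precisionᵢ with N=87: (18/87)·0.6111 + (17/87)·0.5833 + (15/87)·0.5625 + (10/87)·0.3810 + (27/87)·0.8500 = 0.645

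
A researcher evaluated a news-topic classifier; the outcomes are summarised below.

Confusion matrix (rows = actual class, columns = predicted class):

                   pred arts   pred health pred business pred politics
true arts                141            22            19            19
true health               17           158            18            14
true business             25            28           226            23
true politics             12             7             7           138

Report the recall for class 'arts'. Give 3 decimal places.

0.701

Treat 'arts' as positive and all other classes as negative.
recall = TP/(TP+FN).
arts: TP=141, FN=22+19+19=60 → 141/201 = 0.7015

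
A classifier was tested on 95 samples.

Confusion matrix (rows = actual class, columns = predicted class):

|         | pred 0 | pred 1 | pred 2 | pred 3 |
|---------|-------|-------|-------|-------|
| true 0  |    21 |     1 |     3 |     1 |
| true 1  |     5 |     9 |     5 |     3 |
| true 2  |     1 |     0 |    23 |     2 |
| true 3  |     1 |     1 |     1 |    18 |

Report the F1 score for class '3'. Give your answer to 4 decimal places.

0.8000

Treat '3' as positive and all other classes as negative.
F1 score = 2·TP/(2·TP+FP+FN).
3: TP=18, FP=1+3+2=6, FN=1+1+1=3 → 36/45 = 0.80000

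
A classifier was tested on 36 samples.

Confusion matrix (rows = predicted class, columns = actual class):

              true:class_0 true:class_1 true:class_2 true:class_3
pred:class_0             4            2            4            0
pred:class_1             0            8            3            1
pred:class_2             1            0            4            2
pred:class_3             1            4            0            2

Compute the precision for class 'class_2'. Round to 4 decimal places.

Treat 'class_2' as positive and all other classes as negative.
precision = TP/(TP+FP).
class_2: TP=4, FP=1+0+2=3 → 4/7 = 0.57143

0.5714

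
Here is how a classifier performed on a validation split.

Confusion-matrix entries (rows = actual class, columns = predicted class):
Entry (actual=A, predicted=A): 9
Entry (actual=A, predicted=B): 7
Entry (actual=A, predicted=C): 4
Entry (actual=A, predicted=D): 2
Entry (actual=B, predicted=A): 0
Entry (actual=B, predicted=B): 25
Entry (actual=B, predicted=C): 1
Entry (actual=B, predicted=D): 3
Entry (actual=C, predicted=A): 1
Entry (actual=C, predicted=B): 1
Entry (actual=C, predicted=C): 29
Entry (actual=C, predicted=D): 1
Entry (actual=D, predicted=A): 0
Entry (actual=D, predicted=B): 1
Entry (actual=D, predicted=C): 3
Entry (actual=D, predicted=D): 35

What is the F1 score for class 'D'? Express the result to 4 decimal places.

0.8750

Take TP from the diagonal, FP from the rest of the 'D' prediction marginal, FN from the rest of the 'D' actual marginal.
F1 score = 2·TP/(2·TP+FP+FN).
D: TP=35, FP=2+3+1=6, FN=0+1+3=4 → 70/80 = 0.87500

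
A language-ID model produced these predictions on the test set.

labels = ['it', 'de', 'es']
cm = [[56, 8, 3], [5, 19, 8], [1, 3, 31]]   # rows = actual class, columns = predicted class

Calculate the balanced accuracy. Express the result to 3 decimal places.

0.772

Balanced accuracy = mean of per-class recall.
  it: recall = 56/67 = 0.8358
  de: recall = 19/32 = 0.5938
  es: recall = 31/35 = 0.8857
Mean = (0.8358 + 0.5938 + 0.8857) / 3 = 0.772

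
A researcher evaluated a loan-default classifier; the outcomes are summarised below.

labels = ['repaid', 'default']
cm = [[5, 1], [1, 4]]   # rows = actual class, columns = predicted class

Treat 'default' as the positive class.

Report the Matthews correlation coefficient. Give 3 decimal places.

0.633

MCC = (TP·TN − FP·FN) / √((TP+FP)(TP+FN)(TN+FP)(TN+FN))
Numerator = 4·5 − 1·1 = 19
Denominator = √(5·5·6·6) = √900 = 30.0000
MCC = 19 / 30.0000 = 0.633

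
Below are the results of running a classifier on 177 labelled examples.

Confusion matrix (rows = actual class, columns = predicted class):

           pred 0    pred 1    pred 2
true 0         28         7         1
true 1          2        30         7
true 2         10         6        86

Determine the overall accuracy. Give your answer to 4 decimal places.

Accuracy = trace / total = (28+30+86=144) / 177 = 144/177 = 0.8136

0.8136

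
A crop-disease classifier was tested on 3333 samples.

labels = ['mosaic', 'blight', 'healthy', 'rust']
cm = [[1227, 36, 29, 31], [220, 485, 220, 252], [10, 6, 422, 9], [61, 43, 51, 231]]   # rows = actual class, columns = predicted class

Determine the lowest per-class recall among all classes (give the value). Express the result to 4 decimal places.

0.4121

Per-class recall (TP/(TP+FN)):
  mosaic: TP=1227, FN=36+29+31=96 → 1227/1323 = 0.92744
  blight: TP=485, FN=220+220+252=692 → 485/1177 = 0.41206
  healthy: TP=422, FN=10+6+9=25 → 422/447 = 0.94407
  rust: TP=231, FN=61+43+51=155 → 231/386 = 0.59845
Lowest is class 'blight' with recall = 0.4121.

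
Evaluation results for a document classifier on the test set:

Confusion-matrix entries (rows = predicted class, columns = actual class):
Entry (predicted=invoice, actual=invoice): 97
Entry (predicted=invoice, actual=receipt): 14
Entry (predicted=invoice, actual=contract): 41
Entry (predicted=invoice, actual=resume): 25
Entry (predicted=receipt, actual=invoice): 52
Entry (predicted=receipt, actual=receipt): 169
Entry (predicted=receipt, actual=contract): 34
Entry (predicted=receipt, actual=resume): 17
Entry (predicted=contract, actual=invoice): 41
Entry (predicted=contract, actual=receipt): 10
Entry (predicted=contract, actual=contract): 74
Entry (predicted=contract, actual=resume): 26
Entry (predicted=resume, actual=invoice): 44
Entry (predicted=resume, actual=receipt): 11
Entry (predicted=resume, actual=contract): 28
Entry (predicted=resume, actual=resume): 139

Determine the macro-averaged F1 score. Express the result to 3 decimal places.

0.570

Per-class F1 score (2·TP/(2·TP+FP+FN)):
  invoice: TP=97, FP=14+41+25=80, FN=52+41+44=137 → 194/411 = 0.4720
  receipt: TP=169, FP=52+34+17=103, FN=14+10+11=35 → 338/476 = 0.7101
  contract: TP=74, FP=41+10+26=77, FN=41+34+28=103 → 148/328 = 0.4512
  resume: TP=139, FP=44+11+28=83, FN=25+17+26=68 → 278/429 = 0.6480
Macro-F1 score = mean = (0.4720 + 0.7101 + 0.4512 + 0.6480) / 4 = 0.570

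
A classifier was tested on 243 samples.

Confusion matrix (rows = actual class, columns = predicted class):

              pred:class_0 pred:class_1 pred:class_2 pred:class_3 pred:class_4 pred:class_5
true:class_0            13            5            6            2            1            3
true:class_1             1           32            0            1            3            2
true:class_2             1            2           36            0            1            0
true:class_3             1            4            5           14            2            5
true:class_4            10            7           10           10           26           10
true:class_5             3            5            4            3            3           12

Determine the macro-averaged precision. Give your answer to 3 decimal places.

Per-class precision (TP/(TP+FP)):
  class_0: TP=13, FP=1+1+1+10+3=16 → 13/29 = 0.4483
  class_1: TP=32, FP=5+2+4+7+5=23 → 32/55 = 0.5818
  class_2: TP=36, FP=6+0+5+10+4=25 → 36/61 = 0.5902
  class_3: TP=14, FP=2+1+0+10+3=16 → 14/30 = 0.4667
  class_4: TP=26, FP=1+3+1+2+3=10 → 26/36 = 0.7222
  class_5: TP=12, FP=3+2+0+5+10=20 → 12/32 = 0.3750
Macro-precision = mean = (0.4483 + 0.5818 + 0.5902 + 0.4667 + 0.7222 + 0.3750) / 6 = 0.531

0.531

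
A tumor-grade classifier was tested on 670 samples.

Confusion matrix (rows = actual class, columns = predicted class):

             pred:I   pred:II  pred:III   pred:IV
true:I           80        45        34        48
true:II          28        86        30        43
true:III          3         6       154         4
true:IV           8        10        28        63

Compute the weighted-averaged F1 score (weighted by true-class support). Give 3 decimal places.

Per-class F1 score (2·TP/(2·TP+FP+FN)):
  I: TP=80, FP=28+3+8=39, FN=45+34+48=127 → 160/326 = 0.4908
  II: TP=86, FP=45+6+10=61, FN=28+30+43=101 → 172/334 = 0.5150
  III: TP=154, FP=34+30+28=92, FN=3+6+4=13 → 308/413 = 0.7458
  IV: TP=63, FP=48+43+4=95, FN=8+10+28=46 → 126/267 = 0.4719
Weighted-F1 score = Σ (supportᵢ/N)·F1 scoreᵢ with N=670: (207/670)·0.4908 + (187/670)·0.5150 + (167/670)·0.7458 + (109/670)·0.4719 = 0.558

0.558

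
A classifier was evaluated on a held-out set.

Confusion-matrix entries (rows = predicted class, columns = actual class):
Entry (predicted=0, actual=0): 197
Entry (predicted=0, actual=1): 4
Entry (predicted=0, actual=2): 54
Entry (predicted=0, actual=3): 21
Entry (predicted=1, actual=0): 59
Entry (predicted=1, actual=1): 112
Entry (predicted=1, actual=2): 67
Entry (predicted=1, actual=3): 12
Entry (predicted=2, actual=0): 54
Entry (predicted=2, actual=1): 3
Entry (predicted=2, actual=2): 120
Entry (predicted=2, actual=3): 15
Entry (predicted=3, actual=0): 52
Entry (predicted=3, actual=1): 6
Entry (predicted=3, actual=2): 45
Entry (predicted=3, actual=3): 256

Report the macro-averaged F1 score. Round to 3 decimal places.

0.622

Per-class F1 score (2·TP/(2·TP+FP+FN)):
  0: TP=197, FP=4+54+21=79, FN=59+54+52=165 → 394/638 = 0.6176
  1: TP=112, FP=59+67+12=138, FN=4+3+6=13 → 224/375 = 0.5973
  2: TP=120, FP=54+3+15=72, FN=54+67+45=166 → 240/478 = 0.5021
  3: TP=256, FP=52+6+45=103, FN=21+12+15=48 → 512/663 = 0.7722
Macro-F1 score = mean = (0.6176 + 0.5973 + 0.5021 + 0.7722) / 4 = 0.622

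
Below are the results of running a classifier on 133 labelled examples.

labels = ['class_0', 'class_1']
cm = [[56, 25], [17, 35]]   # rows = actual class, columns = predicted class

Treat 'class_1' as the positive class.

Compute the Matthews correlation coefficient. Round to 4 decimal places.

0.3574

MCC = (TP·TN − FP·FN) / √((TP+FP)(TP+FN)(TN+FP)(TN+FN))
Numerator = 35·56 − 25·17 = 1535
Denominator = √(60·52·81·73) = √18448560 = 4295.1787
MCC = 1535 / 4295.1787 = 0.3574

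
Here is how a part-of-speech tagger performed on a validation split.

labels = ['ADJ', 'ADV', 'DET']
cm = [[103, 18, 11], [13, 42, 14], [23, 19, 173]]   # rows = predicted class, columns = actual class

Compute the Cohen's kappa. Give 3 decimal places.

0.618

Observed agreement pₒ = trace/N = 318/416 = 0.7644
Expected agreement pₑ = Σ (rowᵢ·colᵢ)/N² = (139·132 + 79·69 + 198·215)/416² = 0.3835
κ = (pₒ − pₑ)/(1 − pₑ) = (0.7644 − 0.3835)/(1 − 0.3835) = 0.618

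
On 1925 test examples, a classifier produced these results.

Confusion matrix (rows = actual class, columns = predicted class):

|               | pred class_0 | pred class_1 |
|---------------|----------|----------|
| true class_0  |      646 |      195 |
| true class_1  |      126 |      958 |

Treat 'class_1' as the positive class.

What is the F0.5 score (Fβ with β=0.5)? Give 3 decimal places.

0.841

Fβ = (1+β²)·TP / ((1+β²)·TP + β²·FN + FP), with β²=1/4
= 1.25·958 / (1.25·958 + 0.25·126 + 195) = 0.841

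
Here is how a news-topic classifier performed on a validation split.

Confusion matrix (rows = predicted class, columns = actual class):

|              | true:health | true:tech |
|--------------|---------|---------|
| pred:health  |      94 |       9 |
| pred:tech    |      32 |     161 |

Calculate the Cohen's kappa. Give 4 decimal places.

0.7099

Observed agreement pₒ = trace/N = 255/296 = 0.86149
Expected agreement pₑ = Σ (rowᵢ·colᵢ)/N² = (126·103 + 170·193)/296² = 0.52260
κ = (pₒ − pₑ)/(1 − pₑ) = (0.86149 − 0.52260)/(1 − 0.52260) = 0.7099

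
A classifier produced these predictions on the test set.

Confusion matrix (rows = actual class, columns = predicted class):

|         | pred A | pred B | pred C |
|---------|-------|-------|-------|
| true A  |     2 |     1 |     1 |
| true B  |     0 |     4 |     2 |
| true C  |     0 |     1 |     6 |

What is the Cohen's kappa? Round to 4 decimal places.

0.5330

Observed agreement pₒ = trace/N = 12/17 = 0.70588
Expected agreement pₑ = Σ (rowᵢ·colᵢ)/N² = (4·2 + 6·6 + 7·9)/17² = 0.37024
κ = (pₒ − pₑ)/(1 − pₑ) = (0.70588 − 0.37024)/(1 − 0.37024) = 0.5330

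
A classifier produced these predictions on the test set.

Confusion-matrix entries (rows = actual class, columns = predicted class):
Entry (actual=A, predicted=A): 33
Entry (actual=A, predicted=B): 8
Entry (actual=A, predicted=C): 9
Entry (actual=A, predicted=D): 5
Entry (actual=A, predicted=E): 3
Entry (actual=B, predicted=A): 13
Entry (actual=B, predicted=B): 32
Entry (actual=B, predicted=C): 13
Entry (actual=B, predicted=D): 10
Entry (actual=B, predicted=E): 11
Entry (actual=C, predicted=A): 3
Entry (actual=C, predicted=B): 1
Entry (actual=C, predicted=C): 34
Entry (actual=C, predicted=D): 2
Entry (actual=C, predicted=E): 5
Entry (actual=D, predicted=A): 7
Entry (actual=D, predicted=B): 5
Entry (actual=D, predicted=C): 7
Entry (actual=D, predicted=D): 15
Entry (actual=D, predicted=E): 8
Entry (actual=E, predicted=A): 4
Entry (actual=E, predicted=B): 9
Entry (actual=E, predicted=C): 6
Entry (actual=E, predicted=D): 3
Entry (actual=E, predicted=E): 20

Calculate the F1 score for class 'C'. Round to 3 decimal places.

0.596

F1 score = 2·TP/(2·TP+FP+FN).
C: TP=34, FP=9+13+7+6=35, FN=3+1+2+5=11 → 68/114 = 0.5965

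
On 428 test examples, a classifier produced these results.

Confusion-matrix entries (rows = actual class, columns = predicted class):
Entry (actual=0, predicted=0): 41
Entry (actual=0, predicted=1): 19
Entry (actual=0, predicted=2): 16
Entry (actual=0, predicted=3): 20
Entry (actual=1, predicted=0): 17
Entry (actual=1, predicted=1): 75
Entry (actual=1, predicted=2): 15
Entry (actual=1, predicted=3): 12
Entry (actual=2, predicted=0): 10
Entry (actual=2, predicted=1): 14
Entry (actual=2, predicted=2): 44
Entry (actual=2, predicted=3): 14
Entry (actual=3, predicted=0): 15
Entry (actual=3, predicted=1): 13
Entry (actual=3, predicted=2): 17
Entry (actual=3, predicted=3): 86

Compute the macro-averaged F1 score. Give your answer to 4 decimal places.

0.5607

Per-class F1 score (2·TP/(2·TP+FP+FN)):
  0: TP=41, FP=17+10+15=42, FN=19+16+20=55 → 82/179 = 0.45810
  1: TP=75, FP=19+14+13=46, FN=17+15+12=44 → 150/240 = 0.62500
  2: TP=44, FP=16+15+17=48, FN=10+14+14=38 → 88/174 = 0.50575
  3: TP=86, FP=20+12+14=46, FN=15+13+17=45 → 172/263 = 0.65399
Macro-F1 score = mean = (0.45810 + 0.62500 + 0.50575 + 0.65399) / 4 = 0.5607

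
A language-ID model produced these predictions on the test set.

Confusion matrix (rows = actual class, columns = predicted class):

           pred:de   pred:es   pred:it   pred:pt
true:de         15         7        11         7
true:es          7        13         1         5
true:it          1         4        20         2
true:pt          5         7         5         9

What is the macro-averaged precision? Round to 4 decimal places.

0.4717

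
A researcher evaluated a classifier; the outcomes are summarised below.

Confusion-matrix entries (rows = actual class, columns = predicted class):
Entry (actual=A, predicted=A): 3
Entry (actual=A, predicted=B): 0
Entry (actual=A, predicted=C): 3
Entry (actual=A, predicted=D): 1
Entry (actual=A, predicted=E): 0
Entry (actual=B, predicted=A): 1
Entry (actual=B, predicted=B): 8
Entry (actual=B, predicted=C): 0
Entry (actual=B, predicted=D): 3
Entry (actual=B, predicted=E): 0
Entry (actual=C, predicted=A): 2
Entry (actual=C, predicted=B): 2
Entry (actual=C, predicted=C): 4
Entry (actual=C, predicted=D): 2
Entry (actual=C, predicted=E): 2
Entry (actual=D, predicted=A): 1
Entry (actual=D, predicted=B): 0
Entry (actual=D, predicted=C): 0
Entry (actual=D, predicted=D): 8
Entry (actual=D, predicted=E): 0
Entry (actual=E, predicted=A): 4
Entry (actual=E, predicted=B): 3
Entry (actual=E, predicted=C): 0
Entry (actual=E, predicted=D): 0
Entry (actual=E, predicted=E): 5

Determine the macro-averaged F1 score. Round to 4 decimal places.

Per-class F1 score (2·TP/(2·TP+FP+FN)):
  A: TP=3, FP=1+2+1+4=8, FN=0+3+1+0=4 → 6/18 = 0.33333
  B: TP=8, FP=0+2+0+3=5, FN=1+0+3+0=4 → 16/25 = 0.64000
  C: TP=4, FP=3+0+0+0=3, FN=2+2+2+2=8 → 8/19 = 0.42105
  D: TP=8, FP=1+3+2+0=6, FN=1+0+0+0=1 → 16/23 = 0.69565
  E: TP=5, FP=0+0+2+0=2, FN=4+3+0+0=7 → 10/19 = 0.52632
Macro-F1 score = mean = (0.33333 + 0.64000 + 0.42105 + 0.69565 + 0.52632) / 5 = 0.5233

0.5233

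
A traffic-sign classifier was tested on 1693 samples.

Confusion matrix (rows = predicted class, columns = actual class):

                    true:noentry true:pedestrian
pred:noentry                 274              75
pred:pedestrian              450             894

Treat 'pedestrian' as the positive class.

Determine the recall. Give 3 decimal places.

0.923

Recall = TP/(TP+FN) = 894/(894+75) = 894/969 = 0.923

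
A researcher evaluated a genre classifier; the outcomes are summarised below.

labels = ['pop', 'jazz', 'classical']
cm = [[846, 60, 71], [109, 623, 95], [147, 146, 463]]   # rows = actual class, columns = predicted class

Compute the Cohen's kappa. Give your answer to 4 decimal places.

0.6275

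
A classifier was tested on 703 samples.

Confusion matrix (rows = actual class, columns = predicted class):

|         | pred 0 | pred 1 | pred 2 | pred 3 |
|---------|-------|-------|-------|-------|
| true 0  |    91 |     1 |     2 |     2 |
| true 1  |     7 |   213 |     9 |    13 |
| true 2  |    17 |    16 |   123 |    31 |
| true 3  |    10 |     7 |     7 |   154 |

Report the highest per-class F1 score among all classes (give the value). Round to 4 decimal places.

0.8894

Per-class F1 score (2·TP/(2·TP+FP+FN)):
  0: TP=91, FP=7+17+10=34, FN=1+2+2=5 → 182/221 = 0.82353
  1: TP=213, FP=1+16+7=24, FN=7+9+13=29 → 426/479 = 0.88935
  2: TP=123, FP=2+9+7=18, FN=17+16+31=64 → 246/328 = 0.75000
  3: TP=154, FP=2+13+31=46, FN=10+7+7=24 → 308/378 = 0.81481
Highest is class '1' with F1 score = 0.8894.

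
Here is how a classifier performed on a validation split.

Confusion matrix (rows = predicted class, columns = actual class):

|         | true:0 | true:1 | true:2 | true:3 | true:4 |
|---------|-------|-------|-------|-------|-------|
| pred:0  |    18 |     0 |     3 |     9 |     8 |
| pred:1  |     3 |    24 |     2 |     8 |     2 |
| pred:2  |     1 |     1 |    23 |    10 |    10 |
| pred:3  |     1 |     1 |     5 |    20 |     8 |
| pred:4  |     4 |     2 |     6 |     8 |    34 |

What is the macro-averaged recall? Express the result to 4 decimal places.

0.6051

Per-class recall (TP/(TP+FN)):
  0: TP=18, FN=3+1+1+4=9 → 18/27 = 0.66667
  1: TP=24, FN=0+1+1+2=4 → 24/28 = 0.85714
  2: TP=23, FN=3+2+5+6=16 → 23/39 = 0.58974
  3: TP=20, FN=9+8+10+8=35 → 20/55 = 0.36364
  4: TP=34, FN=8+2+10+8=28 → 34/62 = 0.54839
Macro-recall = mean = (0.66667 + 0.85714 + 0.58974 + 0.36364 + 0.54839) / 5 = 0.6051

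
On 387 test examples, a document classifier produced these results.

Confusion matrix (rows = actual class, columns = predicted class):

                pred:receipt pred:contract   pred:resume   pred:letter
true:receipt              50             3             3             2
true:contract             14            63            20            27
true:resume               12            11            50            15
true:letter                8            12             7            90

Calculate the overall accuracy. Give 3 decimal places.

Accuracy = trace / total = (50+63+50+90=253) / 387 = 253/387 = 0.654

0.654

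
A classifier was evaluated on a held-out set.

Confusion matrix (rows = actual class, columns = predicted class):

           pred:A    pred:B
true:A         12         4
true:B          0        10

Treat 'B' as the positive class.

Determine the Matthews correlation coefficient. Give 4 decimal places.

MCC = (TP·TN − FP·FN) / √((TP+FP)(TP+FN)(TN+FP)(TN+FN))
Numerator = 10·12 − 4·0 = 120
Denominator = √(14·10·16·12) = √26880 = 163.9512
MCC = 120 / 163.9512 = 0.7319

0.7319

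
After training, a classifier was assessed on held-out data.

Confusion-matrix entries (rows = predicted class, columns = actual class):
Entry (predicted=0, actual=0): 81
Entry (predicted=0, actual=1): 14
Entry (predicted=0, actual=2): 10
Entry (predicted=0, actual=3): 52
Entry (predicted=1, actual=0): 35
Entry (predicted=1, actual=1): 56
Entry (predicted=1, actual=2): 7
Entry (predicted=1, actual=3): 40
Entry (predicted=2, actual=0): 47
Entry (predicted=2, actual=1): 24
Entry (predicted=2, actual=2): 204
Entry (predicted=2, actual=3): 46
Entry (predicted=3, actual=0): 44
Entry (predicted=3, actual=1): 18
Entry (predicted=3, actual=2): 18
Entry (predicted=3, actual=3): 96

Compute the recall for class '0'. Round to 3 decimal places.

0.391

Treat '0' as positive and all other classes as negative.
recall = TP/(TP+FN).
0: TP=81, FN=35+47+44=126 → 81/207 = 0.3913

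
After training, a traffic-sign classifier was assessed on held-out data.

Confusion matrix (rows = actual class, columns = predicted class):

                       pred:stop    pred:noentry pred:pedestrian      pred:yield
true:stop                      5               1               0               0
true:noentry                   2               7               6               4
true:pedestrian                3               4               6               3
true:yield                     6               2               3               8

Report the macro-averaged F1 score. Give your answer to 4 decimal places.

Per-class F1 score (2·TP/(2·TP+FP+FN)):
  stop: TP=5, FP=2+3+6=11, FN=1+0+0=1 → 10/22 = 0.45455
  noentry: TP=7, FP=1+4+2=7, FN=2+6+4=12 → 14/33 = 0.42424
  pedestrian: TP=6, FP=0+6+3=9, FN=3+4+3=10 → 12/31 = 0.38710
  yield: TP=8, FP=0+4+3=7, FN=6+2+3=11 → 16/34 = 0.47059
Macro-F1 score = mean = (0.45455 + 0.42424 + 0.38710 + 0.47059) / 4 = 0.4341

0.4341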